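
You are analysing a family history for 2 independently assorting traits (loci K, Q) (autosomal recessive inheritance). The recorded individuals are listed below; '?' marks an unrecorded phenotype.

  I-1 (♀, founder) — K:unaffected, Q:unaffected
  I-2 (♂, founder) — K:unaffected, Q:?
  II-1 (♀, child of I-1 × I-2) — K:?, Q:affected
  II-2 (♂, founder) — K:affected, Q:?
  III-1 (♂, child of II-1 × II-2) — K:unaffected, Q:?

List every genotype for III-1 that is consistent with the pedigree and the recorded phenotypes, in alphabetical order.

III-1 ∈ {Kk Qq, Kk qq}

K/I-1 un ·: KK|Kk
K/I-2 un ·: KK|Kk
K/II-1 ? I-1×I-2: KK|Kk
K/II-2 aff ·: kk
K/III-1 un II-1×II-2: Kk
⇒ K over [I-1,I-2,II-1,II-2,III-1]: 7 consistent
Q/I-1 un ·: Qq
Q/I-2 ? ·: Qq|qq
Q/II-1 aff I-1×I-2: qq
Q/II-2 ? ·: QQ|Qq|qq
Q/III-1 ? II-1×II-2: Qq|qq
⇒ Q over [I-1,I-2,II-1,II-2,III-1]: 8 consistent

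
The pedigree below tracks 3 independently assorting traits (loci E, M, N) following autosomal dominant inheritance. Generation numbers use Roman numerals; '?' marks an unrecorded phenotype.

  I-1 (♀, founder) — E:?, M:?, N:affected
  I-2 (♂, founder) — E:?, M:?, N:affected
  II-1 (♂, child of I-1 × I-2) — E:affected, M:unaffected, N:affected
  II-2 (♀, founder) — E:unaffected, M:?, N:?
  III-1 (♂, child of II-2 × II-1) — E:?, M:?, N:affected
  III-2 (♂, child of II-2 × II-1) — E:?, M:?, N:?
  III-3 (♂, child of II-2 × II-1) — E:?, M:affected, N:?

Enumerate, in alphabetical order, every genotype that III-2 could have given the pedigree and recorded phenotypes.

E/I-1 ? ·: ee|Ee|EE
E/I-2 ? ·: ee|Ee|EE
E/II-1 aff I-1×I-2: Ee|EE
E/II-2 un ·: ee
E/III-1 ? II-2×II-1: ee|Ee
E/III-2 ? II-2×II-1: ee|Ee
E/III-3 ? II-2×II-1: ee|Ee
⇒ E over [I-1,I-2,II-1,II-2,III-1,III-2,III-3]: 60 consistent
M/I-1 ? ·: mm|Mm
M/I-2 ? ·: mm|Mm
M/II-1 un I-1×I-2: mm
M/II-2 ? ·: Mm|MM
M/III-1 ? II-2×II-1: mm|Mm
M/III-2 ? II-2×II-1: mm|Mm
M/III-3 aff II-2×II-1: Mm
⇒ M over [I-1,I-2,II-1,II-2,III-1,III-2,III-3]: 20 consistent
N/I-1 aff ·: Nn|NN
N/I-2 aff ·: Nn|NN
N/II-1 aff I-1×I-2: Nn|NN
N/II-2 ? ·: nn|Nn|NN
N/III-1 aff II-2×II-1: Nn|NN
N/III-2 ? II-2×II-1: nn|Nn|NN
N/III-3 ? II-2×II-1: nn|Nn|NN
⇒ N over [I-1,I-2,II-1,II-2,III-1,III-2,III-3]: 130 consistent

III-2 ∈ {Ee Mm NN, Ee Mm Nn, Ee Mm nn, Ee mm NN, Ee mm Nn, Ee mm nn, ee Mm NN, ee Mm Nn, ee Mm nn, ee mm NN, ee mm Nn, ee mm nn}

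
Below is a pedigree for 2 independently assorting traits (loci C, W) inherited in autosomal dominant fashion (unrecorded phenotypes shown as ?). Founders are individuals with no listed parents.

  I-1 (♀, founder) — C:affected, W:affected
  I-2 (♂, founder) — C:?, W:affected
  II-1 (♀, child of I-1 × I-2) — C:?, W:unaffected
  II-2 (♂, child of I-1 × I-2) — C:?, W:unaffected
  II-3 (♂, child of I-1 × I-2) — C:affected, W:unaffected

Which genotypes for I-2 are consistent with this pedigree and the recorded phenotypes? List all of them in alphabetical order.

I-2 ∈ {CC Ww, Cc Ww, cc Ww}

C/I-1 aff ·: Cc|CC
C/I-2 ? ·: cc|Cc|CC
C/II-1 ? I-1×I-2: cc|Cc|CC
C/II-2 ? I-1×I-2: cc|Cc|CC
C/II-3 aff I-1×I-2: Cc|CC
⇒ C over [I-1,I-2,II-1,II-2,II-3]: 40 consistent
W/I-1 aff ·: Ww
W/I-2 aff ·: Ww
W/II-1 un I-1×I-2: ww
W/II-2 un I-1×I-2: ww
W/II-3 un I-1×I-2: ww
⇒ W over [I-1,I-2,II-1,II-2,II-3]: 1 consistent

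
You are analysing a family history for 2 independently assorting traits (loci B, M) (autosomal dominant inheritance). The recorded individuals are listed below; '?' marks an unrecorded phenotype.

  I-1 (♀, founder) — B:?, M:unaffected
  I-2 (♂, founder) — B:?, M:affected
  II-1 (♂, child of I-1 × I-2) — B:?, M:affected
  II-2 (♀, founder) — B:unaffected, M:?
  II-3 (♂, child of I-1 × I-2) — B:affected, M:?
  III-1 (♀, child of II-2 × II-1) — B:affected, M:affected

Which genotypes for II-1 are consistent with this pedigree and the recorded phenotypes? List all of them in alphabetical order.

B/I-1 ? ·: bb|Bb|BB
B/I-2 ? ·: bb|Bb|BB
B/II-1 ? I-1×I-2: Bb|BB
B/II-2 un ·: bb
B/II-3 aff I-1×I-2: Bb|BB
B/III-1 aff II-2×II-1: Bb
⇒ B over [I-1,I-2,II-1,II-2,II-3,III-1]: 17 consistent
M/I-1 un ·: mm
M/I-2 aff ·: Mm|MM
M/II-1 aff I-1×I-2: Mm
M/II-2 ? ·: mm|Mm|MM
M/II-3 ? I-1×I-2: mm|Mm
M/III-1 aff II-2×II-1: Mm|MM
⇒ M over [I-1,I-2,II-1,II-2,II-3,III-1]: 15 consistent

II-1 ∈ {BB Mm, Bb Mm}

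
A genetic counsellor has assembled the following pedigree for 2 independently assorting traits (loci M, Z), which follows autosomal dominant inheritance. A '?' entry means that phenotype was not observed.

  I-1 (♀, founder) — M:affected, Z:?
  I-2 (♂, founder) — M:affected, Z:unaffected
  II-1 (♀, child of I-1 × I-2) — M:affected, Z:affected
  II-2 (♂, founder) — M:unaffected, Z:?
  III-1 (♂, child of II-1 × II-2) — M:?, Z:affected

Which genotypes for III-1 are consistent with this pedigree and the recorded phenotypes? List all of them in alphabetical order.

M/I-1 aff ·: Mm|MM
M/I-2 aff ·: Mm|MM
M/II-1 aff I-1×I-2: Mm|MM
M/II-2 un ·: mm
M/III-1 ? II-1×II-2: mm|Mm
⇒ M over [I-1,I-2,II-1,II-2,III-1]: 10 consistent
Z/I-1 ? ·: Zz|ZZ
Z/I-2 un ·: zz
Z/II-1 aff I-1×I-2: Zz
Z/II-2 ? ·: zz|Zz|ZZ
Z/III-1 aff II-1×II-2: Zz|ZZ
⇒ Z over [I-1,I-2,II-1,II-2,III-1]: 10 consistent

III-1 ∈ {Mm ZZ, Mm Zz, mm ZZ, mm Zz}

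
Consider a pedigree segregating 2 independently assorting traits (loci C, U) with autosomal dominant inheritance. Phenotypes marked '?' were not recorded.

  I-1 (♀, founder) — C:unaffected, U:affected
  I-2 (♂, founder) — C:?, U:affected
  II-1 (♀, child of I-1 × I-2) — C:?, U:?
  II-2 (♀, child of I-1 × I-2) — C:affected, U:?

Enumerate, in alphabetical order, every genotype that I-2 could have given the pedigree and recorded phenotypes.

I-2 ∈ {CC UU, CC Uu, Cc UU, Cc Uu}

C/I-1 un ·: cc
C/I-2 ? ·: Cc|CC
C/II-1 ? I-1×I-2: cc|Cc
C/II-2 aff I-1×I-2: Cc
⇒ C over [I-1,I-2,II-1,II-2]: 3 consistent
U/I-1 aff ·: Uu|UU
U/I-2 aff ·: Uu|UU
U/II-1 ? I-1×I-2: uu|Uu|UU
U/II-2 ? I-1×I-2: uu|Uu|UU
⇒ U over [I-1,I-2,II-1,II-2]: 18 consistent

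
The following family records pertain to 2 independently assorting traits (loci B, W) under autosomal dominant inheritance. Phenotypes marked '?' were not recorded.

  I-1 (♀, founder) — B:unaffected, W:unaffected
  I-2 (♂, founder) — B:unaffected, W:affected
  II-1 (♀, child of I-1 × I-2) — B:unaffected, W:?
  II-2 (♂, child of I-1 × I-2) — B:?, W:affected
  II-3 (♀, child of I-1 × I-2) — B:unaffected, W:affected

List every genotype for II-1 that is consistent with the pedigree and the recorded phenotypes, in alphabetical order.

II-1 ∈ {bb Ww, bb ww}

B/I-1 un ·: bb
B/I-2 un ·: bb
B/II-1 un I-1×I-2: bb
B/II-2 ? I-1×I-2: bb
B/II-3 un I-1×I-2: bb
⇒ B over [I-1,I-2,II-1,II-2,II-3]: 1 consistent
W/I-1 un ·: ww
W/I-2 aff ·: Ww|WW
W/II-1 ? I-1×I-2: ww|Ww
W/II-2 aff I-1×I-2: Ww
W/II-3 aff I-1×I-2: Ww
⇒ W over [I-1,I-2,II-1,II-2,II-3]: 3 consistent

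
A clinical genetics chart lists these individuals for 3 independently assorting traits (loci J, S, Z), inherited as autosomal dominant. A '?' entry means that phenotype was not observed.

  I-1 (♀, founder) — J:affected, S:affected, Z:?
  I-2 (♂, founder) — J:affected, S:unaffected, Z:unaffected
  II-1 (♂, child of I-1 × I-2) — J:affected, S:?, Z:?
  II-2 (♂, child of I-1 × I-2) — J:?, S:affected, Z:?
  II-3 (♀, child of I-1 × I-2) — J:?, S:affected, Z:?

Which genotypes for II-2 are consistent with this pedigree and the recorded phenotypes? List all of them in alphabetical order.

J/I-1 aff ·: Jj|JJ
J/I-2 aff ·: Jj|JJ
J/II-1 aff I-1×I-2: Jj|JJ
J/II-2 ? I-1×I-2: jj|Jj|JJ
J/II-3 ? I-1×I-2: jj|Jj|JJ
⇒ J over [I-1,I-2,II-1,II-2,II-3]: 35 consistent
S/I-1 aff ·: Ss|SS
S/I-2 un ·: ss
S/II-1 ? I-1×I-2: ss|Ss
S/II-2 aff I-1×I-2: Ss
S/II-3 aff I-1×I-2: Ss
⇒ S over [I-1,I-2,II-1,II-2,II-3]: 3 consistent
Z/I-1 ? ·: zz|Zz|ZZ
Z/I-2 un ·: zz
Z/II-1 ? I-1×I-2: zz|Zz
Z/II-2 ? I-1×I-2: zz|Zz
Z/II-3 ? I-1×I-2: zz|Zz
⇒ Z over [I-1,I-2,II-1,II-2,II-3]: 10 consistent

II-2 ∈ {JJ Ss Zz, JJ Ss zz, Jj Ss Zz, Jj Ss zz, jj Ss Zz, jj Ss zz}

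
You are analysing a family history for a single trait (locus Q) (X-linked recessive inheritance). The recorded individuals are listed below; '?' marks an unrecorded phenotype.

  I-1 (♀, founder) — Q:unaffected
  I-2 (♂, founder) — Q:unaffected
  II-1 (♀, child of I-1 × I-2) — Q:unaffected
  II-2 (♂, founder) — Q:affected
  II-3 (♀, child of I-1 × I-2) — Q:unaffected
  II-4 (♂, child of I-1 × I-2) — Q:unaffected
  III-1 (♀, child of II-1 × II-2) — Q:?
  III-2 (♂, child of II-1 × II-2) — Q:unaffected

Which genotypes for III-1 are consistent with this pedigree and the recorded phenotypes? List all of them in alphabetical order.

III-1 ∈ {X^QX^q, X^qX^q}

Q/I-1 un ·: X^QX^Q|X^QX^q
Q/I-2 un ·: X^QY
Q/II-1 un I-1×I-2: X^QX^Q|X^QX^q
Q/II-2 aff ·: X^qY
Q/II-3 un I-1×I-2: X^QX^Q|X^QX^q
Q/II-4 un I-1×I-2: X^QY
Q/III-1 ? II-1×II-2: X^QX^q|X^qX^q
Q/III-2 un II-1×II-2: X^QY
⇒ Q over [I-1,I-2,II-1,II-2,II-3,II-4,III-1,III-2]: 7 consistent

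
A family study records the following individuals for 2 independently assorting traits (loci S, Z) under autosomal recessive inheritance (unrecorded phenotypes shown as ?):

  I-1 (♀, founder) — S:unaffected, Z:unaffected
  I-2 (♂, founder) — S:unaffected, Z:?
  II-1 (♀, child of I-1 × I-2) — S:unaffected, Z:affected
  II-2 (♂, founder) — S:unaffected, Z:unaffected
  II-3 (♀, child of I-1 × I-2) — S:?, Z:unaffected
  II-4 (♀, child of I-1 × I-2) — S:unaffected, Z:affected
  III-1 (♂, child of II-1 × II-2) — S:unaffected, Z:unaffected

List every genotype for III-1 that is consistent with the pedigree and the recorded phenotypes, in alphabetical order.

S/I-1 un ·: SS|Ss
S/I-2 un ·: SS|Ss
S/II-1 un I-1×I-2: SS|Ss
S/II-2 un ·: SS|Ss
S/II-3 ? I-1×I-2: SS|Ss|ss
S/II-4 un I-1×I-2: SS|Ss
S/III-1 un II-1×II-2: SS|Ss
⇒ S over [I-1,I-2,II-1,II-2,II-3,II-4,III-1]: 101 consistent
Z/I-1 un ·: Zz
Z/I-2 ? ·: Zz|zz
Z/II-1 aff I-1×I-2: zz
Z/II-2 un ·: ZZ|Zz
Z/II-3 un I-1×I-2: ZZ|Zz
Z/II-4 aff I-1×I-2: zz
Z/III-1 un II-1×II-2: Zz
⇒ Z over [I-1,I-2,II-1,II-2,II-3,II-4,III-1]: 6 consistent

III-1 ∈ {SS Zz, Ss Zz}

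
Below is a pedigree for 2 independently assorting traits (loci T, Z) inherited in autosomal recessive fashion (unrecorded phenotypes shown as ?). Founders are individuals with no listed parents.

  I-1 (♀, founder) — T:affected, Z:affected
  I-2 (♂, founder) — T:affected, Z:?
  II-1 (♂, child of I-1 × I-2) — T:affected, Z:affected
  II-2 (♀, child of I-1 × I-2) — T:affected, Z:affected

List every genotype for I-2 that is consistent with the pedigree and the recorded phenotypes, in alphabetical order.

T/I-1 aff ·: tt
T/I-2 aff ·: tt
T/II-1 aff I-1×I-2: tt
T/II-2 aff I-1×I-2: tt
⇒ T over [I-1,I-2,II-1,II-2]: 1 consistent
Z/I-1 aff ·: zz
Z/I-2 ? ·: Zz|zz
Z/II-1 aff I-1×I-2: zz
Z/II-2 aff I-1×I-2: zz
⇒ Z over [I-1,I-2,II-1,II-2]: 2 consistent

I-2 ∈ {tt Zz, tt zz}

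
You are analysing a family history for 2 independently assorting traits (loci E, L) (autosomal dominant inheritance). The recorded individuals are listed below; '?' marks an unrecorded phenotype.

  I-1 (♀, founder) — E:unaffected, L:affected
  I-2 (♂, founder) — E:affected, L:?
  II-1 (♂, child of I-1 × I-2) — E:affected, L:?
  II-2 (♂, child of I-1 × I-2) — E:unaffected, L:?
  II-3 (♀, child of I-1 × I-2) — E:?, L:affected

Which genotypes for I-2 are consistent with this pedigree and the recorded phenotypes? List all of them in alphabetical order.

E/I-1 un ·: ee
E/I-2 aff ·: Ee
E/II-1 aff I-1×I-2: Ee
E/II-2 un I-1×I-2: ee
E/II-3 ? I-1×I-2: ee|Ee
⇒ E over [I-1,I-2,II-1,II-2,II-3]: 2 consistent
L/I-1 aff ·: Ll|LL
L/I-2 ? ·: ll|Ll|LL
L/II-1 ? I-1×I-2: ll|Ll|LL
L/II-2 ? I-1×I-2: ll|Ll|LL
L/II-3 aff I-1×I-2: Ll|LL
⇒ L over [I-1,I-2,II-1,II-2,II-3]: 40 consistent

I-2 ∈ {Ee LL, Ee Ll, Ee ll}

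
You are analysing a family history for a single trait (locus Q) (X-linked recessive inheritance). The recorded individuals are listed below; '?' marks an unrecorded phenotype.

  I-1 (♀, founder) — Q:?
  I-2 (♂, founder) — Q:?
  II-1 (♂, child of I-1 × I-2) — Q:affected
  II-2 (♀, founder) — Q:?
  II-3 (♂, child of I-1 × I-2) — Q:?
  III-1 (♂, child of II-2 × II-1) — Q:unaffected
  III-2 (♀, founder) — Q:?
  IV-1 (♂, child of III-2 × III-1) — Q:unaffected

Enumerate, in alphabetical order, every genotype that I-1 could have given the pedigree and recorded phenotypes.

I-1 ∈ {X^QX^q, X^qX^q}

Q/I-1 ? ·: X^QX^q|X^qX^q
Q/I-2 ? ·: X^QY|X^qY
Q/II-1 aff I-1×I-2: X^qY
Q/II-2 ? ·: X^QX^Q|X^QX^q
Q/II-3 ? I-1×I-2: X^QY|X^qY
Q/III-1 un II-2×II-1: X^QY
Q/III-2 ? ·: X^QX^Q|X^QX^q
Q/IV-1 un III-2×III-1: X^QY
⇒ Q over [I-1,I-2,II-1,II-2,II-3,III-1,III-2,IV-1]: 24 consistent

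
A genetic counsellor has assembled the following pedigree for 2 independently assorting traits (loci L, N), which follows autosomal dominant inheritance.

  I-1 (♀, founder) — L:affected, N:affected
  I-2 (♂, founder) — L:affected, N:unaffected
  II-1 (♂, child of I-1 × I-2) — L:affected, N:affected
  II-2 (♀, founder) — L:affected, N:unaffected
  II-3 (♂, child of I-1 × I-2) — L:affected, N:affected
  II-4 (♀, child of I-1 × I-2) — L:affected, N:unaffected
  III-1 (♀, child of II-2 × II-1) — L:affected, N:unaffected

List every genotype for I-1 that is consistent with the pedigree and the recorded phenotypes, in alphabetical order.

L/I-1 aff ·: Ll|LL
L/I-2 aff ·: Ll|LL
L/II-1 aff I-1×I-2: Ll|LL
L/II-2 aff ·: Ll|LL
L/II-3 aff I-1×I-2: Ll|LL
L/II-4 aff I-1×I-2: Ll|LL
L/III-1 aff II-2×II-1: Ll|LL
⇒ L over [I-1,I-2,II-1,II-2,II-3,II-4,III-1]: 87 consistent
N/I-1 aff ·: Nn
N/I-2 un ·: nn
N/II-1 aff I-1×I-2: Nn
N/II-2 un ·: nn
N/II-3 aff I-1×I-2: Nn
N/II-4 un I-1×I-2: nn
N/III-1 un II-2×II-1: nn
⇒ N over [I-1,I-2,II-1,II-2,II-3,II-4,III-1]: 1 consistent

I-1 ∈ {LL Nn, Ll Nn}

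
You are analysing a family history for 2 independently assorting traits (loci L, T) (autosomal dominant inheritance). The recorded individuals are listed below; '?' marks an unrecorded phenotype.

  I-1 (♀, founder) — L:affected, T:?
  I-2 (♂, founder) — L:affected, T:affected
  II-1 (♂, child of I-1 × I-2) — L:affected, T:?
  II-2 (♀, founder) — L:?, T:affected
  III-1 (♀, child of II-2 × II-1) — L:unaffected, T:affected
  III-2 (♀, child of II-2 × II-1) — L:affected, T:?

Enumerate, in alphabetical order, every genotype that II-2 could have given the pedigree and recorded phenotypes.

II-2 ∈ {Ll TT, Ll Tt, ll TT, ll Tt}

L/I-1 aff ·: Ll|LL
L/I-2 aff ·: Ll|LL
L/II-1 aff I-1×I-2: Ll
L/II-2 ? ·: ll|Ll
L/III-1 un II-2×II-1: ll
L/III-2 aff II-2×II-1: Ll|LL
⇒ L over [I-1,I-2,II-1,II-2,III-1,III-2]: 9 consistent
T/I-1 ? ·: tt|Tt|TT
T/I-2 aff ·: Tt|TT
T/II-1 ? I-1×I-2: tt|Tt|TT
T/II-2 aff ·: Tt|TT
T/III-1 aff II-2×II-1: Tt|TT
T/III-2 ? II-2×II-1: tt|Tt|TT
⇒ T over [I-1,I-2,II-1,II-2,III-1,III-2]: 76 consistent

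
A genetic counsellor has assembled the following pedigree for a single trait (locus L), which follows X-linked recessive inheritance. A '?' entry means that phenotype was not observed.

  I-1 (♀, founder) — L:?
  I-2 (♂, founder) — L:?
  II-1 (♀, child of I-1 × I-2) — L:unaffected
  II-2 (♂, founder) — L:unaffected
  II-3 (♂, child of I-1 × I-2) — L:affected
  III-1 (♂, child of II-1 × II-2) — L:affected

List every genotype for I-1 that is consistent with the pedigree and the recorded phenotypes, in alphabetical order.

L/I-1 ? ·: X^LX^l|X^lX^l
L/I-2 ? ·: X^LY|X^lY
L/II-1 un I-1×I-2: X^LX^l
L/II-2 un ·: X^LY
L/II-3 aff I-1×I-2: X^lY
L/III-1 aff II-1×II-2: X^lY
⇒ L over [I-1,I-2,II-1,II-2,II-3,III-1]: 3 consistent

I-1 ∈ {X^LX^l, X^lX^l}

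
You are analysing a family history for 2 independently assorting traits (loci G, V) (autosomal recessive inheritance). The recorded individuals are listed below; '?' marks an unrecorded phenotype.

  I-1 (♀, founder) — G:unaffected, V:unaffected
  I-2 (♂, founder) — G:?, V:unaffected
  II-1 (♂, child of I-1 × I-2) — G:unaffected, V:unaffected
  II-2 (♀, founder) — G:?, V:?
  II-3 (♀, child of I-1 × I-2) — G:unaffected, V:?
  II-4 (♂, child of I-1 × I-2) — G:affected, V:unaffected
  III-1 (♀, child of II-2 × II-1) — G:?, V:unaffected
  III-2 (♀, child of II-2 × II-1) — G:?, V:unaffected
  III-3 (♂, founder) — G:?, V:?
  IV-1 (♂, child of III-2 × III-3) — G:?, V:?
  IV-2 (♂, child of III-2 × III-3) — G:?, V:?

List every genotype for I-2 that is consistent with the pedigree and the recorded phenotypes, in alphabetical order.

I-2 ∈ {Gg VV, Gg Vv, gg VV, gg Vv}

G/I-1 un ·: Gg
G/I-2 ? ·: Gg|gg
G/II-1 un I-1×I-2: GG|Gg
G/II-2 ? ·: GG|Gg|gg
G/II-3 un I-1×I-2: GG|Gg
G/II-4 aff I-1×I-2: gg
G/III-1 ? II-2×II-1: GG|Gg|gg
G/III-2 ? II-2×II-1: GG|Gg|gg
G/III-3 ? ·: GG|Gg|gg
G/IV-1 ? III-2×III-3: GG|Gg|gg
G/IV-2 ? III-2×III-3: GG|Gg|gg
⇒ G over [I-1,I-2,II-1,II-2,II-3,II-4,III-1,III-2,III-3,IV-1,IV-2]: 675 consistent
V/I-1 un ·: VV|Vv
V/I-2 un ·: VV|Vv
V/II-1 un I-1×I-2: VV|Vv
V/II-2 ? ·: VV|Vv|vv
V/II-3 ? I-1×I-2: VV|Vv|vv
V/II-4 un I-1×I-2: VV|Vv
V/III-1 un II-2×II-1: VV|Vv
V/III-2 un II-2×II-1: VV|Vv
V/III-3 ? ·: VV|Vv|vv
V/IV-1 ? III-2×III-3: VV|Vv|vv
V/IV-2 ? III-2×III-3: VV|Vv|vv
⇒ V over [I-1,I-2,II-1,II-2,II-3,II-4,III-1,III-2,III-3,IV-1,IV-2]: 2561 consistent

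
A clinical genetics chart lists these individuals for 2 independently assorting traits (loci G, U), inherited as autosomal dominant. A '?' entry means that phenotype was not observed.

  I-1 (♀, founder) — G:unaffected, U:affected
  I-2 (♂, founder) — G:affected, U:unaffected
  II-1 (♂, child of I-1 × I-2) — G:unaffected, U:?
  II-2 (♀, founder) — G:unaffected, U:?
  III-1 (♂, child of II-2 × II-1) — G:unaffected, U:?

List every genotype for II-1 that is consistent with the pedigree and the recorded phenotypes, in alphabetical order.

G/I-1 un ·: gg
G/I-2 aff ·: Gg
G/II-1 un I-1×I-2: gg
G/II-2 un ·: gg
G/III-1 un II-2×II-1: gg
⇒ G over [I-1,I-2,II-1,II-2,III-1]: 1 consistent
U/I-1 aff ·: Uu|UU
U/I-2 un ·: uu
U/II-1 ? I-1×I-2: uu|Uu
U/II-2 ? ·: uu|Uu|UU
U/III-1 ? II-2×II-1: uu|Uu|UU
⇒ U over [I-1,I-2,II-1,II-2,III-1]: 18 consistent

II-1 ∈ {gg Uu, gg uu}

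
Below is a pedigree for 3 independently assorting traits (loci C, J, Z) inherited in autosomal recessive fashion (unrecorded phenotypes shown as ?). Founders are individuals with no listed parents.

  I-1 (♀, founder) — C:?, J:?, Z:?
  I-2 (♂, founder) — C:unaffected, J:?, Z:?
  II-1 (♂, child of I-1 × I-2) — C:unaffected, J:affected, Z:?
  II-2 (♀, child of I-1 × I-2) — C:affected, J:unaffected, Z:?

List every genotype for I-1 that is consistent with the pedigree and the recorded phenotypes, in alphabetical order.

I-1 ∈ {Cc Jj ZZ, Cc Jj Zz, Cc Jj zz, Cc jj ZZ, Cc jj Zz, Cc jj zz, cc Jj ZZ, cc Jj Zz, cc Jj zz, cc jj ZZ, cc jj Zz, cc jj zz}

C/I-1 ? ·: Cc|cc
C/I-2 un ·: Cc
C/II-1 un I-1×I-2: CC|Cc
C/II-2 aff I-1×I-2: cc
⇒ C over [I-1,I-2,II-1,II-2]: 3 consistent
J/I-1 ? ·: Jj|jj
J/I-2 ? ·: Jj|jj
J/II-1 aff I-1×I-2: jj
J/II-2 un I-1×I-2: JJ|Jj
⇒ J over [I-1,I-2,II-1,II-2]: 4 consistent
Z/I-1 ? ·: ZZ|Zz|zz
Z/I-2 ? ·: ZZ|Zz|zz
Z/II-1 ? I-1×I-2: ZZ|Zz|zz
Z/II-2 ? I-1×I-2: ZZ|Zz|zz
⇒ Z over [I-1,I-2,II-1,II-2]: 29 consistent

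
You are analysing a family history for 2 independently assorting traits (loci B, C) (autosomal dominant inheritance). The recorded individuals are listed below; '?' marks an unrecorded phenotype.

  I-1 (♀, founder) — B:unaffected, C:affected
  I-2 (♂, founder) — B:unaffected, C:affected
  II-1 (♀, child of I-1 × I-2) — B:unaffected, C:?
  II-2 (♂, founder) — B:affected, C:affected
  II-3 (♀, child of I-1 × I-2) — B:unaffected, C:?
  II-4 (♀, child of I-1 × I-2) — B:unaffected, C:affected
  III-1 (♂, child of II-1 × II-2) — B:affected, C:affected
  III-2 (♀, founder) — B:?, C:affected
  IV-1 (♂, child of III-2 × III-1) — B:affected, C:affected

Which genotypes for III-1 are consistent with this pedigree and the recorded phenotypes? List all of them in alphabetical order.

III-1 ∈ {Bb CC, Bb Cc}

B/I-1 un ·: bb
B/I-2 un ·: bb
B/II-1 un I-1×I-2: bb
B/II-2 aff ·: Bb|BB
B/II-3 un I-1×I-2: bb
B/II-4 un I-1×I-2: bb
B/III-1 aff II-1×II-2: Bb
B/III-2 ? ·: bb|Bb|BB
B/IV-1 aff III-2×III-1: Bb|BB
⇒ B over [I-1,I-2,II-1,II-2,II-3,II-4,III-1,III-2,IV-1]: 10 consistent
C/I-1 aff ·: Cc|CC
C/I-2 aff ·: Cc|CC
C/II-1 ? I-1×I-2: cc|Cc|CC
C/II-2 aff ·: Cc|CC
C/II-3 ? I-1×I-2: cc|Cc|CC
C/II-4 aff I-1×I-2: Cc|CC
C/III-1 aff II-1×II-2: Cc|CC
C/III-2 aff ·: Cc|CC
C/IV-1 aff III-2×III-1: Cc|CC
⇒ C over [I-1,I-2,II-1,II-2,II-3,II-4,III-1,III-2,IV-1]: 394 consistent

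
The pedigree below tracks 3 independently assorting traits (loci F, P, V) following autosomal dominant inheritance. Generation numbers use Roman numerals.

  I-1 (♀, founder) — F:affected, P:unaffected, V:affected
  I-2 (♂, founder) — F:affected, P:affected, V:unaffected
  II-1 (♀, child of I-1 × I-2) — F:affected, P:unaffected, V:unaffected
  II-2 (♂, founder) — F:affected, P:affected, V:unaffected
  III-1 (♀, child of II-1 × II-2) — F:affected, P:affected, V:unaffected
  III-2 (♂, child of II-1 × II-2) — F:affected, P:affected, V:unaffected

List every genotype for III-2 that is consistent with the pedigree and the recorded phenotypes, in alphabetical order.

III-2 ∈ {FF Pp vv, Ff Pp vv}

F/I-1 aff ·: Ff|FF
F/I-2 aff ·: Ff|FF
F/II-1 aff I-1×I-2: Ff|FF
F/II-2 aff ·: Ff|FF
F/III-1 aff II-1×II-2: Ff|FF
F/III-2 aff II-1×II-2: Ff|FF
⇒ F over [I-1,I-2,II-1,II-2,III-1,III-2]: 44 consistent
P/I-1 un ·: pp
P/I-2 aff ·: Pp
P/II-1 un I-1×I-2: pp
P/II-2 aff ·: Pp|PP
P/III-1 aff II-1×II-2: Pp
P/III-2 aff II-1×II-2: Pp
⇒ P over [I-1,I-2,II-1,II-2,III-1,III-2]: 2 consistent
V/I-1 aff ·: Vv
V/I-2 un ·: vv
V/II-1 un I-1×I-2: vv
V/II-2 un ·: vv
V/III-1 un II-1×II-2: vv
V/III-2 un II-1×II-2: vv
⇒ V over [I-1,I-2,II-1,II-2,III-1,III-2]: 1 consistent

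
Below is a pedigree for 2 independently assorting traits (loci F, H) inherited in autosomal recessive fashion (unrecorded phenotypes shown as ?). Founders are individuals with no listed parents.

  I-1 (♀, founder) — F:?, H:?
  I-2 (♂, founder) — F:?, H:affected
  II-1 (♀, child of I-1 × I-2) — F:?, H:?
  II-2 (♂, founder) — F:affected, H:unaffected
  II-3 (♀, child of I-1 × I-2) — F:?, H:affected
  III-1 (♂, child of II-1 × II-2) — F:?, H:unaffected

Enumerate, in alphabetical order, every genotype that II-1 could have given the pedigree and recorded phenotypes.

II-1 ∈ {FF Hh, FF hh, Ff Hh, Ff hh, ff Hh, ff hh}

F/I-1 ? ·: FF|Ff|ff
F/I-2 ? ·: FF|Ff|ff
F/II-1 ? I-1×I-2: FF|Ff|ff
F/II-2 aff ·: ff
F/II-3 ? I-1×I-2: FF|Ff|ff
F/III-1 ? II-1×II-2: Ff|ff
⇒ F over [I-1,I-2,II-1,II-2,II-3,III-1]: 42 consistent
H/I-1 ? ·: Hh|hh
H/I-2 aff ·: hh
H/II-1 ? I-1×I-2: Hh|hh
H/II-2 un ·: HH|Hh
H/II-3 aff I-1×I-2: hh
H/III-1 un II-1×II-2: HH|Hh
⇒ H over [I-1,I-2,II-1,II-2,II-3,III-1]: 8 consistent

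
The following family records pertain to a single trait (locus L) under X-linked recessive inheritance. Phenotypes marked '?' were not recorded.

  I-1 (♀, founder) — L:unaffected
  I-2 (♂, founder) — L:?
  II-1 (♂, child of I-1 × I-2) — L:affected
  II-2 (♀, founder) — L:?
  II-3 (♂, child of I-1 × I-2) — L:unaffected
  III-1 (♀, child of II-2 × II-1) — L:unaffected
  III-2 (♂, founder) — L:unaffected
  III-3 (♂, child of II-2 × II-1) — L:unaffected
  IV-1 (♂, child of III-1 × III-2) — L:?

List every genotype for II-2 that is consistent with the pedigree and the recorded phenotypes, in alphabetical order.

L/I-1 un ·: X^LX^l
L/I-2 ? ·: X^LY|X^lY
L/II-1 aff I-1×I-2: X^lY
L/II-2 ? ·: X^LX^L|X^LX^l
L/II-3 un I-1×I-2: X^LY
L/III-1 un II-2×II-1: X^LX^l
L/III-2 un ·: X^LY
L/III-3 un II-2×II-1: X^LY
L/IV-1 ? III-1×III-2: X^LY|X^lY
⇒ L over [I-1,I-2,II-1,II-2,II-3,III-1,III-2,III-3,IV-1]: 8 consistent

II-2 ∈ {X^LX^L, X^LX^l}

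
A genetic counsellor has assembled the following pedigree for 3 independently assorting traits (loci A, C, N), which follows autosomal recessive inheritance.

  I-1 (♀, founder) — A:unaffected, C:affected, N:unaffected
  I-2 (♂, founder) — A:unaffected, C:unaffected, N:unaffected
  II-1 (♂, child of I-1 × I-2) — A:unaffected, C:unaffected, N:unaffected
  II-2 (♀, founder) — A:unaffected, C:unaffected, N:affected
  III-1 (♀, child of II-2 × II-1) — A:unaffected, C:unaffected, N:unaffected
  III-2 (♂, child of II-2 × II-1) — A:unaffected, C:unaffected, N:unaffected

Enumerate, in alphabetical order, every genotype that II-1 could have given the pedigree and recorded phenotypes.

A/I-1 un ·: AA|Aa
A/I-2 un ·: AA|Aa
A/II-1 un I-1×I-2: AA|Aa
A/II-2 un ·: AA|Aa
A/III-1 un II-2×II-1: AA|Aa
A/III-2 un II-2×II-1: AA|Aa
⇒ A over [I-1,I-2,II-1,II-2,III-1,III-2]: 44 consistent
C/I-1 aff ·: cc
C/I-2 un ·: CC|Cc
C/II-1 un I-1×I-2: Cc
C/II-2 un ·: CC|Cc
C/III-1 un II-2×II-1: CC|Cc
C/III-2 un II-2×II-1: CC|Cc
⇒ C over [I-1,I-2,II-1,II-2,III-1,III-2]: 16 consistent
N/I-1 un ·: NN|Nn
N/I-2 un ·: NN|Nn
N/II-1 un I-1×I-2: NN|Nn
N/II-2 aff ·: nn
N/III-1 un II-2×II-1: Nn
N/III-2 un II-2×II-1: Nn
⇒ N over [I-1,I-2,II-1,II-2,III-1,III-2]: 7 consistent

II-1 ∈ {AA Cc NN, AA Cc Nn, Aa Cc NN, Aa Cc Nn}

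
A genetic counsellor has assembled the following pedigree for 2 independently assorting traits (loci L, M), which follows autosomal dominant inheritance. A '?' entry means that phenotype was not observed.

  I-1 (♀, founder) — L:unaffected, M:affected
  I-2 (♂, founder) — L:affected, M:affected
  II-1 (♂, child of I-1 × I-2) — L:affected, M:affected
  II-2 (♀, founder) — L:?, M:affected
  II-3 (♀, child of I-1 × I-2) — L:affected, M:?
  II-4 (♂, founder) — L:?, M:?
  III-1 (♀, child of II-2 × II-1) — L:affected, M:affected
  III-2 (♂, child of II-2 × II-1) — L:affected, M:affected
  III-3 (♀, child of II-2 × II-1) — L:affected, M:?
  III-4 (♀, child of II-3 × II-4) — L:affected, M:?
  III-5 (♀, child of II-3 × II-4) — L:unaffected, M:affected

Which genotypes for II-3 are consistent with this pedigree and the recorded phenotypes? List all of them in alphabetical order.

L/I-1 un ·: ll
L/I-2 aff ·: Ll|LL
L/II-1 aff I-1×I-2: Ll
L/II-2 ? ·: ll|Ll|LL
L/II-3 aff I-1×I-2: Ll
L/II-4 ? ·: ll|Ll
L/III-1 aff II-2×II-1: Ll|LL
L/III-2 aff II-2×II-1: Ll|LL
L/III-3 aff II-2×II-1: Ll|LL
L/III-4 aff II-3×II-4: Ll|LL
L/III-5 un II-3×II-4: ll
⇒ L over [I-1,I-2,II-1,II-2,II-3,II-4,III-1,III-2,III-3,III-4,III-5]: 102 consistent
M/I-1 aff ·: Mm|MM
M/I-2 aff ·: Mm|MM
M/II-1 aff I-1×I-2: Mm|MM
M/II-2 aff ·: Mm|MM
M/II-3 ? I-1×I-2: mm|Mm|MM
M/II-4 ? ·: mm|Mm|MM
M/III-1 aff II-2×II-1: Mm|MM
M/III-2 aff II-2×II-1: Mm|MM
M/III-3 ? II-2×II-1: mm|Mm|MM
M/III-4 ? II-3×II-4: mm|Mm|MM
M/III-5 aff II-3×II-4: Mm|MM
⇒ M over [I-1,I-2,II-1,II-2,II-3,II-4,III-1,III-2,III-3,III-4,III-5]: 1707 consistent

II-3 ∈ {Ll MM, Ll Mm, Ll mm}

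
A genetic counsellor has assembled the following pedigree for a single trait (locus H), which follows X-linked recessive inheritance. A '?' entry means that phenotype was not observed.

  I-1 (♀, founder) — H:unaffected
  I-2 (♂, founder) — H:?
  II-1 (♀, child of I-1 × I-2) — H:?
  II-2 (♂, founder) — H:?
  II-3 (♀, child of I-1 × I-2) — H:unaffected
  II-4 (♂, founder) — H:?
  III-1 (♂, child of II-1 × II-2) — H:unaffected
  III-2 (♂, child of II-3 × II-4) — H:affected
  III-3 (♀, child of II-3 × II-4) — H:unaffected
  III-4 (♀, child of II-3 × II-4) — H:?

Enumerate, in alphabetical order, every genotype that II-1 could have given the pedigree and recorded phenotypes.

II-1 ∈ {X^HX^H, X^HX^h}

H/I-1 un ·: X^HX^H|X^HX^h
H/I-2 ? ·: X^HY|X^hY
H/II-1 ? I-1×I-2: X^HX^H|X^HX^h
H/II-2 ? ·: X^HY|X^hY
H/II-3 un I-1×I-2: X^HX^h
H/II-4 ? ·: X^HY|X^hY
H/III-1 un II-1×II-2: X^HY
H/III-2 aff II-3×II-4: X^hY
H/III-3 un II-3×II-4: X^HX^H|X^HX^h
H/III-4 ? II-3×II-4: X^HX^H|X^HX^h|X^hX^h
⇒ H over [I-1,I-2,II-1,II-2,II-3,II-4,III-1,III-2,III-3,III-4]: 48 consistent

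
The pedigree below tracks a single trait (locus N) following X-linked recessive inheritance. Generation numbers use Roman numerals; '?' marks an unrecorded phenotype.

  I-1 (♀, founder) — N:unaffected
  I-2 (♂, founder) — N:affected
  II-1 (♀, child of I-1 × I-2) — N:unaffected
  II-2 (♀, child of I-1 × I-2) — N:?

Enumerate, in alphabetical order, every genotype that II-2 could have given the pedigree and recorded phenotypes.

N/I-1 un ·: X^NX^N|X^NX^n
N/I-2 aff ·: X^nY
N/II-1 un I-1×I-2: X^NX^n
N/II-2 ? I-1×I-2: X^NX^n|X^nX^n
⇒ N over [I-1,I-2,II-1,II-2]: 3 consistent

II-2 ∈ {X^NX^n, X^nX^n}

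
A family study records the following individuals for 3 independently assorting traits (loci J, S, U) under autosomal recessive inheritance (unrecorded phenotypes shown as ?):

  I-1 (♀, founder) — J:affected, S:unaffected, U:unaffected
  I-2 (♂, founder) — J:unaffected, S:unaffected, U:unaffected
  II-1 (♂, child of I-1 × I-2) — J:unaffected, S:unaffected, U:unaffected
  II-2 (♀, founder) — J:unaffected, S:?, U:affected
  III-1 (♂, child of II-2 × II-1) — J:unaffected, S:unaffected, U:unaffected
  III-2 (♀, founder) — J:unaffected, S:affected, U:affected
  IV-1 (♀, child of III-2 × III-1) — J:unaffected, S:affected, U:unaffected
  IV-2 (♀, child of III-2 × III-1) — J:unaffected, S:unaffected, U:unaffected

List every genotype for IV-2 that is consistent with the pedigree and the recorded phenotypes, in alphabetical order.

J/I-1 aff ·: jj
J/I-2 un ·: JJ|Jj
J/II-1 un I-1×I-2: Jj
J/II-2 un ·: JJ|Jj
J/III-1 un II-2×II-1: JJ|Jj
J/III-2 un ·: JJ|Jj
J/IV-1 un III-2×III-1: JJ|Jj
J/IV-2 un III-2×III-1: JJ|Jj
⇒ J over [I-1,I-2,II-1,II-2,III-1,III-2,IV-1,IV-2]: 52 consistent
S/I-1 un ·: SS|Ss
S/I-2 un ·: SS|Ss
S/II-1 un I-1×I-2: SS|Ss
S/II-2 ? ·: SS|Ss|ss
S/III-1 un II-2×II-1: Ss
S/III-2 aff ·: ss
S/IV-1 aff III-2×III-1: ss
S/IV-2 un III-2×III-1: Ss
⇒ S over [I-1,I-2,II-1,II-2,III-1,III-2,IV-1,IV-2]: 17 consistent
U/I-1 un ·: UU|Uu
U/I-2 un ·: UU|Uu
U/II-1 un I-1×I-2: UU|Uu
U/II-2 aff ·: uu
U/III-1 un II-2×II-1: Uu
U/III-2 aff ·: uu
U/IV-1 un III-2×III-1: Uu
U/IV-2 un III-2×III-1: Uu
⇒ U over [I-1,I-2,II-1,II-2,III-1,III-2,IV-1,IV-2]: 7 consistent

IV-2 ∈ {JJ Ss Uu, Jj Ss Uu}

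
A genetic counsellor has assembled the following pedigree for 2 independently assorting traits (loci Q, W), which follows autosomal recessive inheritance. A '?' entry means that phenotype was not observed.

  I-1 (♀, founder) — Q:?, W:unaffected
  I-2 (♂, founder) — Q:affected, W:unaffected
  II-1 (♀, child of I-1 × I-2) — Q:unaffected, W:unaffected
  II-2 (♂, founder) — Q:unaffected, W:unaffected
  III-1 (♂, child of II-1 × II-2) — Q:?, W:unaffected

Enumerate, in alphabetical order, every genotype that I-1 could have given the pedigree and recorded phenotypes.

I-1 ∈ {QQ WW, QQ Ww, Qq WW, Qq Ww}

Q/I-1 ? ·: QQ|Qq
Q/I-2 aff ·: qq
Q/II-1 un I-1×I-2: Qq
Q/II-2 un ·: QQ|Qq
Q/III-1 ? II-1×II-2: QQ|Qq|qq
⇒ Q over [I-1,I-2,II-1,II-2,III-1]: 10 consistent
W/I-1 un ·: WW|Ww
W/I-2 un ·: WW|Ww
W/II-1 un I-1×I-2: WW|Ww
W/II-2 un ·: WW|Ww
W/III-1 un II-1×II-2: WW|Ww
⇒ W over [I-1,I-2,II-1,II-2,III-1]: 24 consistent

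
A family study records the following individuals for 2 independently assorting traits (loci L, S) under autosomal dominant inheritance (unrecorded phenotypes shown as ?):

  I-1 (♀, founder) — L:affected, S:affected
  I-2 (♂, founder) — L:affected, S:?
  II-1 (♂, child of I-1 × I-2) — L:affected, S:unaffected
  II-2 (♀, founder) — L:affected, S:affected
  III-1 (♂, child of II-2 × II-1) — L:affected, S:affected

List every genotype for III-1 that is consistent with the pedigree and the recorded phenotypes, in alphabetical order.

L/I-1 aff ·: Ll|LL
L/I-2 aff ·: Ll|LL
L/II-1 aff I-1×I-2: Ll|LL
L/II-2 aff ·: Ll|LL
L/III-1 aff II-2×II-1: Ll|LL
⇒ L over [I-1,I-2,II-1,II-2,III-1]: 24 consistent
S/I-1 aff ·: Ss
S/I-2 ? ·: ss|Ss
S/II-1 un I-1×I-2: ss
S/II-2 aff ·: Ss|SS
S/III-1 aff II-2×II-1: Ss
⇒ S over [I-1,I-2,II-1,II-2,III-1]: 4 consistent

III-1 ∈ {LL Ss, Ll Ss}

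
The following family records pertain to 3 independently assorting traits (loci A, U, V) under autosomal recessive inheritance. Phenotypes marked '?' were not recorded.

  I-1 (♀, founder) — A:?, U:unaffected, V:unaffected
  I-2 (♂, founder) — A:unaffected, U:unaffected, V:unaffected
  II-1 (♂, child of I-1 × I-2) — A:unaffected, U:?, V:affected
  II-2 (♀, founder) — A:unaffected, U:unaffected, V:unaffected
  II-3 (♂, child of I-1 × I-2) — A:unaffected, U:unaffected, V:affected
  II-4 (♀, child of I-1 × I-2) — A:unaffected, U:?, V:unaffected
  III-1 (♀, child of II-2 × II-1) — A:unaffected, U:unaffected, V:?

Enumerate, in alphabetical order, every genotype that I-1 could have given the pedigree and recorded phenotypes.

I-1 ∈ {AA UU Vv, AA Uu Vv, Aa UU Vv, Aa Uu Vv, aa UU Vv, aa Uu Vv}

A/I-1 ? ·: AA|Aa|aa
A/I-2 un ·: AA|Aa
A/II-1 un I-1×I-2: AA|Aa
A/II-2 un ·: AA|Aa
A/II-3 un I-1×I-2: AA|Aa
A/II-4 un I-1×I-2: AA|Aa
A/III-1 un II-2×II-1: AA|Aa
⇒ A over [I-1,I-2,II-1,II-2,II-3,II-4,III-1]: 95 consistent
U/I-1 un ·: UU|Uu
U/I-2 un ·: UU|Uu
U/II-1 ? I-1×I-2: UU|Uu|uu
U/II-2 un ·: UU|Uu
U/II-3 un I-1×I-2: UU|Uu
U/II-4 ? I-1×I-2: UU|Uu|uu
U/III-1 un II-2×II-1: UU|Uu
⇒ U over [I-1,I-2,II-1,II-2,II-3,II-4,III-1]: 113 consistent
V/I-1 un ·: Vv
V/I-2 un ·: Vv
V/II-1 aff I-1×I-2: vv
V/II-2 un ·: VV|Vv
V/II-3 aff I-1×I-2: vv
V/II-4 un I-1×I-2: VV|Vv
V/III-1 ? II-2×II-1: Vv|vv
⇒ V over [I-1,I-2,II-1,II-2,II-3,II-4,III-1]: 6 consistent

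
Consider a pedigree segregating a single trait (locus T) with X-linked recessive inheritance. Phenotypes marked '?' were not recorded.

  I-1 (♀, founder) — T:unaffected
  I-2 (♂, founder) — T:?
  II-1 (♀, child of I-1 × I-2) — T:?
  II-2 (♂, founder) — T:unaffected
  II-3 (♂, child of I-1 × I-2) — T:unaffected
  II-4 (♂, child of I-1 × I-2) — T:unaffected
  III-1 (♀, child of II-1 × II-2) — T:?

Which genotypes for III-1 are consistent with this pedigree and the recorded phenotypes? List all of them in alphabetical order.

III-1 ∈ {X^TX^T, X^TX^t}

T/I-1 un ·: X^TX^T|X^TX^t
T/I-2 ? ·: X^TY|X^tY
T/II-1 ? I-1×I-2: X^TX^T|X^TX^t|X^tX^t
T/II-2 un ·: X^TY
T/II-3 un I-1×I-2: X^TY
T/II-4 un I-1×I-2: X^TY
T/III-1 ? II-1×II-2: X^TX^T|X^TX^t
⇒ T over [I-1,I-2,II-1,II-2,II-3,II-4,III-1]: 9 consistent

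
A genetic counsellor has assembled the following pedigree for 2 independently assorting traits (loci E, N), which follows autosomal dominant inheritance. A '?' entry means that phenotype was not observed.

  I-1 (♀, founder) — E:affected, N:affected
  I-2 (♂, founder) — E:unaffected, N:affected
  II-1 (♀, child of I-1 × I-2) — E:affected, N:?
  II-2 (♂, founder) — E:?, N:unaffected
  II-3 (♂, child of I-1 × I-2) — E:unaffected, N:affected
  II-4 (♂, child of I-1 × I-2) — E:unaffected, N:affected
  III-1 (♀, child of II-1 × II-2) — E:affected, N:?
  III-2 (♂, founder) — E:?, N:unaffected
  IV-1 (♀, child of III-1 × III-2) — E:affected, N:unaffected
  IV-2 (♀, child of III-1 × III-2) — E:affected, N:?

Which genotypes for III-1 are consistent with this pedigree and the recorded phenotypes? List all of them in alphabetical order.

E/I-1 aff ·: Ee
E/I-2 un ·: ee
E/II-1 aff I-1×I-2: Ee
E/II-2 ? ·: ee|Ee|EE
E/II-3 un I-1×I-2: ee
E/II-4 un I-1×I-2: ee
E/III-1 aff II-1×II-2: Ee|EE
E/III-2 ? ·: ee|Ee|EE
E/IV-1 aff III-1×III-2: Ee|EE
E/IV-2 aff III-1×III-2: Ee|EE
⇒ E over [I-1,I-2,II-1,II-2,II-3,II-4,III-1,III-2,IV-1,IV-2]: 39 consistent
N/I-1 aff ·: Nn|NN
N/I-2 aff ·: Nn|NN
N/II-1 ? I-1×I-2: nn|Nn|NN
N/II-2 un ·: nn
N/II-3 aff I-1×I-2: Nn|NN
N/II-4 aff I-1×I-2: Nn|NN
N/III-1 ? II-1×II-2: nn|Nn
N/III-2 un ·: nn
N/IV-1 un III-1×III-2: nn
N/IV-2 ? III-1×III-2: nn|Nn
⇒ N over [I-1,I-2,II-1,II-2,II-3,II-4,III-1,III-2,IV-1,IV-2]: 66 consistent

III-1 ∈ {EE Nn, EE nn, Ee Nn, Ee nn}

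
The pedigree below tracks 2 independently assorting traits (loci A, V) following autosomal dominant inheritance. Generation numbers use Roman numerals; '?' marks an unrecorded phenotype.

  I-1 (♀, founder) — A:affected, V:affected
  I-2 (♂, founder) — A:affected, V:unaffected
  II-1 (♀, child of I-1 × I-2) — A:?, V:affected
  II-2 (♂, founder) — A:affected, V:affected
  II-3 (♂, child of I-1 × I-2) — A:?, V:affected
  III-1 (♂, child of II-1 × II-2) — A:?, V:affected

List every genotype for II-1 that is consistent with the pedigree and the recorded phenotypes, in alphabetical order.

II-1 ∈ {AA Vv, Aa Vv, aa Vv}

A/I-1 aff ·: Aa|AA
A/I-2 aff ·: Aa|AA
A/II-1 ? I-1×I-2: aa|Aa|AA
A/II-2 aff ·: Aa|AA
A/II-3 ? I-1×I-2: aa|Aa|AA
A/III-1 ? II-1×II-2: aa|Aa|AA
⇒ A over [I-1,I-2,II-1,II-2,II-3,III-1]: 68 consistent
V/I-1 aff ·: Vv|VV
V/I-2 un ·: vv
V/II-1 aff I-1×I-2: Vv
V/II-2 aff ·: Vv|VV
V/II-3 aff I-1×I-2: Vv
V/III-1 aff II-1×II-2: Vv|VV
⇒ V over [I-1,I-2,II-1,II-2,II-3,III-1]: 8 consistent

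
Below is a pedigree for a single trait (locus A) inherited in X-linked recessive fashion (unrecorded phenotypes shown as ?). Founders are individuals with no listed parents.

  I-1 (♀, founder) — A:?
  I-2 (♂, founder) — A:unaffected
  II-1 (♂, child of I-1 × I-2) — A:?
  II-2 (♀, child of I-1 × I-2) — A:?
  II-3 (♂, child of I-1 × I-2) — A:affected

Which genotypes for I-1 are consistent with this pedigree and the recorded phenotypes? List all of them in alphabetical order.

A/I-1 ? ·: X^AX^a|X^aX^a
A/I-2 un ·: X^AY
A/II-1 ? I-1×I-2: X^AY|X^aY
A/II-2 ? I-1×I-2: X^AX^A|X^AX^a
A/II-3 aff I-1×I-2: X^aY
⇒ A over [I-1,I-2,II-1,II-2,II-3]: 5 consistent

I-1 ∈ {X^AX^a, X^aX^a}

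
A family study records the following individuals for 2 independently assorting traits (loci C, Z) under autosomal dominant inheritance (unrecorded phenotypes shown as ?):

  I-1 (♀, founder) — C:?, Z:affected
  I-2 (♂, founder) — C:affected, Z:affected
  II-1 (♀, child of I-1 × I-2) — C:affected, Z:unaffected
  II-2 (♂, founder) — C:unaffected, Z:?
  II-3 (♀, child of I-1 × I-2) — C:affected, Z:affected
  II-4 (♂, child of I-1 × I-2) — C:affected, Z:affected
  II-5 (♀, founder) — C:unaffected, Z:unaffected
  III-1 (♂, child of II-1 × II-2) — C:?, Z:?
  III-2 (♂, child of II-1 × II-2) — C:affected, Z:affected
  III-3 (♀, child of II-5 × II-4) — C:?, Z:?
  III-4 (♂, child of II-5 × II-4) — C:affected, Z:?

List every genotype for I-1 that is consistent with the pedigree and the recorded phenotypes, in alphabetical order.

I-1 ∈ {CC Zz, Cc Zz, cc Zz}

C/I-1 ? ·: cc|Cc|CC
C/I-2 aff ·: Cc|CC
C/II-1 aff I-1×I-2: Cc|CC
C/II-2 un ·: cc
C/II-3 aff I-1×I-2: Cc|CC
C/II-4 aff I-1×I-2: Cc|CC
C/II-5 un ·: cc
C/III-1 ? II-1×II-2: cc|Cc
C/III-2 aff II-1×II-2: Cc
C/III-3 ? II-5×II-4: cc|Cc
C/III-4 aff II-5×II-4: Cc
⇒ C over [I-1,I-2,II-1,II-2,II-3,II-4,II-5,III-1,III-2,III-3,III-4]: 63 consistent
Z/I-1 aff ·: Zz
Z/I-2 aff ·: Zz
Z/II-1 un I-1×I-2: zz
Z/II-2 ? ·: Zz|ZZ
Z/II-3 aff I-1×I-2: Zz|ZZ
Z/II-4 aff I-1×I-2: Zz|ZZ
Z/II-5 un ·: zz
Z/III-1 ? II-1×II-2: zz|Zz
Z/III-2 aff II-1×II-2: Zz
Z/III-3 ? II-5×II-4: zz|Zz
Z/III-4 ? II-5×II-4: zz|Zz
⇒ Z over [I-1,I-2,II-1,II-2,II-3,II-4,II-5,III-1,III-2,III-3,III-4]: 30 consistent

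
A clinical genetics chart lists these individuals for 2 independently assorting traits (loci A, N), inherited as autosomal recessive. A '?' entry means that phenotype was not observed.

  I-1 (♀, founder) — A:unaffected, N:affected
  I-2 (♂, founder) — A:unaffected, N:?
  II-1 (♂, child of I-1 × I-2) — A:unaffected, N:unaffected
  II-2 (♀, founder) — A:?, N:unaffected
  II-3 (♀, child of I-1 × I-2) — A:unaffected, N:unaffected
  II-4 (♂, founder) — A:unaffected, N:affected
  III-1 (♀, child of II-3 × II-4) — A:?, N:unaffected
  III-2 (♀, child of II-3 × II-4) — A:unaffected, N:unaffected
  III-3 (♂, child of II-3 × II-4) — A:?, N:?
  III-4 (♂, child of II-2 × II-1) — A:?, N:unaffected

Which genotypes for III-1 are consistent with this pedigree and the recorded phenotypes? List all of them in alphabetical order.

III-1 ∈ {AA Nn, Aa Nn, aa Nn}

A/I-1 un ·: AA|Aa
A/I-2 un ·: AA|Aa
A/II-1 un I-1×I-2: AA|Aa
A/II-2 ? ·: AA|Aa|aa
A/II-3 un I-1×I-2: AA|Aa
A/II-4 un ·: AA|Aa
A/III-1 ? II-3×II-4: AA|Aa|aa
A/III-2 un II-3×II-4: AA|Aa
A/III-3 ? II-3×II-4: AA|Aa|aa
A/III-4 ? II-2×II-1: AA|Aa|aa
⇒ A over [I-1,I-2,II-1,II-2,II-3,II-4,III-1,III-2,III-3,III-4]: 1191 consistent
N/I-1 aff ·: nn
N/I-2 ? ·: NN|Nn
N/II-1 un I-1×I-2: Nn
N/II-2 un ·: NN|Nn
N/II-3 un I-1×I-2: Nn
N/II-4 aff ·: nn
N/III-1 un II-3×II-4: Nn
N/III-2 un II-3×II-4: Nn
N/III-3 ? II-3×II-4: Nn|nn
N/III-4 un II-2×II-1: NN|Nn
⇒ N over [I-1,I-2,II-1,II-2,II-3,II-4,III-1,III-2,III-3,III-4]: 16 consistent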